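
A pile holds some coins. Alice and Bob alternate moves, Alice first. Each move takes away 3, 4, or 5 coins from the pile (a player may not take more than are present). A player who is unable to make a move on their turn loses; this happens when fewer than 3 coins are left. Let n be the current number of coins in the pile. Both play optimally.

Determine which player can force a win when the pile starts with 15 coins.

Work bottom-up. With no move the player to move loses. Otherwise the position is W if at least one move leads to an L position for the opponent, and L if every move leads to a W.
n=0: no move → L
n=1: no move → L
n=2: no move → L
n=3: W (go to 0, an L position)
n=4: W (go to 1, an L position)
n=5: W (go to 2, an L position)
n=6: W (go to 2, an L position)
n=7: W (go to 2, an L position)
n=8: L (options 5(W), 4(W), 3(W) are all W)
n=9: L (options 6(W), 5(W), 4(W) are all W)
n=10: L (options 7(W), 6(W), 5(W) are all W)
n=11: W (go to 8, an L position)
n=12: W (go to 9, an L position)
n=13: W (go to 10, an L position)
n=14: W (go to 10, an L position)
n=15: W (go to 10, an L position)
The starting position 15 is W: Alice should remove 5, leaving 10, handing over an L position.

Alice wins.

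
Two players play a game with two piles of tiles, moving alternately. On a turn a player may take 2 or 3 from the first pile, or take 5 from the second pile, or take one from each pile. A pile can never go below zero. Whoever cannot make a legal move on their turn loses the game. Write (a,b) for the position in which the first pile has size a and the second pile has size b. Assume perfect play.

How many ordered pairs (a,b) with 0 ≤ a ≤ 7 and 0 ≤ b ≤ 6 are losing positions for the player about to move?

20

Build the W/L table. Terminal = L. A non-terminal position is W if it has a move to some L; otherwise it is L.
Every move lowers a or b (never raises either), so fill the grid row by row in increasing a, and left to right within a row: each cell's successors are then already labelled.
      b=0  b=1  b=2  b=3  b=4  b=5  b=6
a=0:    L    L    L    L    L    W    W
a=1:    L    W    W    W    W    W    L
a=2:    W    W    W    W    W    L    L
a=3:    W    W    W    W    W    L    W
a=4:    W    L    L    L    L    W    W
a=5:    L    L    W    W    W    W    W
a=6:    L    W    W    W    W    W    L
a=7:    W    W    W    W    W    L    L
Cells with no legal move (terminal, hence L): (0,0), (0,1), (0,2), (0,3), (0,4), (1,0).
The remaining L cells, each justified by listing all of its moves:
(1,6): →(1,1)(W), (0,5)(W) — all W, so L
(2,5): →(0,5)(W), (2,0)(W), (1,4)(W) — all W, so L
(2,6): →(0,6)(W), (2,1)(W), (1,5)(W) — all W, so L
(3,5): →(1,5)(W), (0,5)(W), (3,0)(W), (2,4)(W) — all W, so L
(4,1): →(2,1)(W), (1,1)(W), (3,0)(W) — all W, so L
(4,2): →(2,2)(W), (1,2)(W), (3,1)(W) — all W, so L
(4,3): →(2,3)(W), (1,3)(W), (3,2)(W) — all W, so L
(4,4): →(2,4)(W), (1,4)(W), (3,3)(W) — all W, so L
(5,0): →(3,0)(W), (2,0)(W) — all W, so L
(5,1): →(3,1)(W), (2,1)(W), (4,0)(W) — all W, so L
(6,0): →(4,0)(W), (3,0)(W) — all W, so L
(6,6): →(4,6)(W), (3,6)(W), (6,1)(W), (5,5)(W) — all W, so L
(7,5): →(5,5)(W), (4,5)(W), (7,0)(W), (6,4)(W) — all W, so L
(7,6): →(5,6)(W), (4,6)(W), (7,1)(W), (6,5)(W) — all W, so L
Every other cell has at least one move into one of the L cells above, so it is W.
L cells per row: a=0: 5, a=1: 2, a=2: 2, a=3: 1, a=4: 4, a=5: 2, a=6: 2, a=7: 2; total 20.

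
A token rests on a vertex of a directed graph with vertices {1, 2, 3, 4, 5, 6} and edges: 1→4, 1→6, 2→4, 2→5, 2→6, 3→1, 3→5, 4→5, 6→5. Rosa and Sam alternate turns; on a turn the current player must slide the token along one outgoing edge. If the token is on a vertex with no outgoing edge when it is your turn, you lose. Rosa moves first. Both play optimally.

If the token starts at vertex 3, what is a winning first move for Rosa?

Move to 1.

Positions with no move are L. A position that does have a move is losing for the player to move precisely when every available move leads to a winning position for the opponent. Fill in the labels:
Every edge goes from a vertex to one that appears earlier in the order 5, 6, 4, 1, 3, 2, so processing vertices in that order labels each vertex after all of its successors.
5: no outgoing edge → L
6: can move to 5, which is L ⇒ W
4: can move to 5, which is L ⇒ W
1: moves to 4(W), 6(W); every one is W ⇒ L
3: can move to 1, which is L ⇒ W
2: can move to 5, which is L ⇒ W
From 3, the L positions reachable in one move are: 1, 5. Any move reaching one of these is winning.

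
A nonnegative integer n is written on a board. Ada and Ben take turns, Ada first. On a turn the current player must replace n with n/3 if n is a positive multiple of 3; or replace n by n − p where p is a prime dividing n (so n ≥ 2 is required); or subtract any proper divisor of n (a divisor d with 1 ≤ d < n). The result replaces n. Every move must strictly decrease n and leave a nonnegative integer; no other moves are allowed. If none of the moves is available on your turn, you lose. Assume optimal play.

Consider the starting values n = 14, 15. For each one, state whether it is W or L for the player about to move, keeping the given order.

14: L, 15: W

Use the standard recursion: the mover loses at a terminal position; elsewhere, the mover wins exactly when some move hands the opponent an L position.
n=0: no move → L
n=1: no move → L
n=2: →0(L), so W
n=3: →0(L), so W
n=4: →2(W), 3(W) — all W, so L
n=5: →0(L), so W
n=6: →4(L), so W
n=7: →0(L), so W
n=8: →4(L), so W
n=9: →3(W), 6(W), 8(W) — all W, so L
n=10: →9(L), so W
n=11: →0(L), so W
n=12: →4(L), so W
n=13: →0(L), so W
n=14: →7(W), 12(W), 13(W) — all W, so L
n=15: →14(L), so W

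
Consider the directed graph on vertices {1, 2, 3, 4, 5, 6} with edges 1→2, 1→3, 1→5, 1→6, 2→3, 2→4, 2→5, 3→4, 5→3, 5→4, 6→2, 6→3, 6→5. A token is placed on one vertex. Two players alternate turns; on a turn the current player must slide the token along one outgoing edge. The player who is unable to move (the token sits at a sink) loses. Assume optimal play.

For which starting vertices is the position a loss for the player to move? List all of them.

Work bottom-up. With no move the player to move loses. Otherwise the position is W if at least one move leads to an L position for the opponent, and L if every move leads to a W.
Every edge goes from a vertex to one that appears earlier in the order 4, 3, 5, 2, 6, 1, so processing vertices in that order labels each vertex after all of its successors.
4: no outgoing edge → L
3: can move to 4, which is L ⇒ W
5: can move to 4, which is L ⇒ W
2: can move to 4, which is L ⇒ W
6: moves to 2(W), 5(W), 3(W); every one is W ⇒ L
1: can move to 6, which is L ⇒ W
The losing starting vertices are exactly the entries labelled L in this table (2 of them).

4, 6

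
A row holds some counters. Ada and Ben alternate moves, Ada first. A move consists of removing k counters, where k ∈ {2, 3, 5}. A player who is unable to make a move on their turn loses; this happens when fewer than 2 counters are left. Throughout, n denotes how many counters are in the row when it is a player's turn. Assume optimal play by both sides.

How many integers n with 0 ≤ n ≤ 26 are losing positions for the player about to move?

Classify positions by backward induction: terminal positions (no move available) are L. From any other position, the mover wins iff some move reaches an L.
n=0: no move → L
n=1: no move → L
n=2: →0(L), so W
n=3: →1(L), so W
n=4: →1(L), so W
n=5: →0(L), so W
n=6: →1(L), so W
n=7: →5(W), 4(W), 2(W) — all W, so L
n=8: →6(W), 5(W), 3(W) — all W, so L
n=9: →7(L), so W
n=10: →8(L), so W
n=11: →8(L), so W
n=12: →7(L), so W
n=13: →8(L), so W
n=14: →12(W), 11(W), 9(W) — all W, so L
n=15: →13(W), 12(W), 10(W) — all W, so L
n=16: →14(L), so W
n=17: →15(L), so W
n=18: →15(L), so W
n=19: →14(L), so W
n=20: →15(L), so W
n=21: →19(W), 18(W), 16(W) — all W, so L
n=22: →20(W), 19(W), 17(W) — all W, so L
n=23: →21(L), so W
n=24: →22(L), so W
n=25: →22(L), so W
n=26: →21(L), so W
L entries with 0 ≤ n ≤ 26: n = 0, 1, 7, 8, 14, 15, 21, 22; that makes 8.

8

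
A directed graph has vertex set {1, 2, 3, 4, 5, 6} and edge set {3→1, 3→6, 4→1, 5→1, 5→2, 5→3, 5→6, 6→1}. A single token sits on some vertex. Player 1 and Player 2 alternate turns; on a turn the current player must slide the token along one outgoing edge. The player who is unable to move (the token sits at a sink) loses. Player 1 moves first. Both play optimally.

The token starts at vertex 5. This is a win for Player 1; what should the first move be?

Build the W/L table. Terminal = L. A non-terminal position is W if it has a move to some L; otherwise it is L.
Every edge goes from a vertex to one that appears earlier in the order 2, 1, 4, 6, 3, 5, so processing vertices in that order labels each vertex after all of its successors.
2: no outgoing edge → L
1: no outgoing edge → L
4: reaches L-position 1 → W
6: reaches L-position 1 → W
3: reaches L-position 1 → W
5: reaches L-position 1 → W
From 5, the L positions reachable in one move are: 1, 2. Any move reaching one of these is winning.

Move to 1.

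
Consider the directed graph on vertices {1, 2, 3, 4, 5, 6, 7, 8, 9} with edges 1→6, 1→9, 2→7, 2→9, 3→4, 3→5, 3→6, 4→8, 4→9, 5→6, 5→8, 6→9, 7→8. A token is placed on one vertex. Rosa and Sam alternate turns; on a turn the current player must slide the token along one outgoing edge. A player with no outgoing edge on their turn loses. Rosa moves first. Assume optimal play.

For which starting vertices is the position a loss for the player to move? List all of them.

3, 8, 9

Positions with no move are L. A position that does have a move is losing for the player to move precisely when every available move leads to a winning position for the opponent. Fill in the labels:
Every edge goes from a vertex to one that appears earlier in the order 8, 9, 4, 6, 7, 5, 2, 1, 3, so processing vertices in that order labels each vertex after all of its successors.
8: no outgoing edge → L
9: no outgoing edge → L
4: →9(L), so W
6: →9(L), so W
7: →8(L), so W
5: →8(L), so W
2: →9(L), so W
1: →9(L), so W
3: →5(W), 6(W), 4(W) — all W, so L
Reading off the rows marked L gives the requested list; there are 3 such vertices.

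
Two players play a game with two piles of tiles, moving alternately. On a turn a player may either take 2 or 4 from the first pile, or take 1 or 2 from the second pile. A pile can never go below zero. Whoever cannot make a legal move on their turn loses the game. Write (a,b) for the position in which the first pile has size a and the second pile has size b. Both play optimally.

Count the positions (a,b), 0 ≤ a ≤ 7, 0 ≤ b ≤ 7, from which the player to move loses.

Use the standard recursion: the mover loses at a terminal position; elsewhere, the mover wins exactly when some move hands the opponent an L position.
Every move lowers a or b (never raises either), so fill the grid row by row in increasing a, and left to right within a row: each cell's successors are then already labelled.
      b=0  b=1  b=2  b=3  b=4  b=5  b=6  b=7
a=0:    L    W    W    L    W    W    L    W
a=1:    L    W    W    L    W    W    L    W
a=2:    W    L    W    W    L    W    W    L
a=3:    W    L    W    W    L    W    W    L
a=4:    W    W    L    W    W    L    W    W
a=5:    W    W    L    W    W    L    W    W
a=6:    L    W    W    L    W    W    L    W
a=7:    L    W    W    L    W    W    L    W
Cells with no legal move (terminal, hence L): (0,0), (1,0).
The remaining L cells, each justified by listing all of its moves:
(0,3): only reaches (0,2)(W), (0,1)(W), all W → L
(0,6): only reaches (0,5)(W), (0,4)(W), all W → L
(1,3): only reaches (1,2)(W), (1,1)(W), all W → L
(1,6): only reaches (1,5)(W), (1,4)(W), all W → L
(2,1): only reaches (0,1)(W), (2,0)(W), all W → L
(2,4): only reaches (0,4)(W), (2,3)(W), (2,2)(W), all W → L
(2,7): only reaches (0,7)(W), (2,6)(W), (2,5)(W), all W → L
(3,1): only reaches (1,1)(W), (3,0)(W), all W → L
(3,4): only reaches (1,4)(W), (3,3)(W), (3,2)(W), all W → L
(3,7): only reaches (1,7)(W), (3,6)(W), (3,5)(W), all W → L
(4,2): only reaches (2,2)(W), (0,2)(W), (4,1)(W), (4,0)(W), all W → L
(4,5): only reaches (2,5)(W), (0,5)(W), (4,4)(W), (4,3)(W), all W → L
(5,2): only reaches (3,2)(W), (1,2)(W), (5,1)(W), (5,0)(W), all W → L
(5,5): only reaches (3,5)(W), (1,5)(W), (5,4)(W), (5,3)(W), all W → L
(6,0): only reaches (4,0)(W), (2,0)(W), all W → L
(6,3): only reaches (4,3)(W), (2,3)(W), (6,2)(W), (6,1)(W), all W → L
(6,6): only reaches (4,6)(W), (2,6)(W), (6,5)(W), (6,4)(W), all W → L
(7,0): only reaches (5,0)(W), (3,0)(W), all W → L
(7,3): only reaches (5,3)(W), (3,3)(W), (7,2)(W), (7,1)(W), all W → L
(7,6): only reaches (5,6)(W), (3,6)(W), (7,5)(W), (7,4)(W), all W → L
Every other cell has at least one move into one of the L cells above, so it is W.
L cells per row: a=0: 3, a=1: 3, a=2: 3, a=3: 3, a=4: 2, a=5: 2, a=6: 3, a=7: 3; total 22.

22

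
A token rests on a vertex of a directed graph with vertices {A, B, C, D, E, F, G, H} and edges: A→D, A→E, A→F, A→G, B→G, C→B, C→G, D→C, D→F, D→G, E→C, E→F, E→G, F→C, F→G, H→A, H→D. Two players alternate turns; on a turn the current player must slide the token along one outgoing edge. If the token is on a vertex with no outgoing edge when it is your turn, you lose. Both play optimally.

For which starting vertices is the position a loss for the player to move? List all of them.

Use the standard recursion: the mover loses at a terminal position; elsewhere, the mover wins exactly when some move hands the opponent an L position.
Every edge goes from a vertex to one that appears earlier in the order G, B, C, F, D, E, A, H, so processing vertices in that order labels each vertex after all of its successors.
G: no outgoing edge → L
B: →G(L), so W
C: →G(L), so W
F: →G(L), so W
D: →G(L), so W
E: →G(L), so W
A: →G(L), so W
H: →A(W), D(W) — all W, so L
Reading off the rows marked L gives the requested list; there are 2 such vertices.

G, H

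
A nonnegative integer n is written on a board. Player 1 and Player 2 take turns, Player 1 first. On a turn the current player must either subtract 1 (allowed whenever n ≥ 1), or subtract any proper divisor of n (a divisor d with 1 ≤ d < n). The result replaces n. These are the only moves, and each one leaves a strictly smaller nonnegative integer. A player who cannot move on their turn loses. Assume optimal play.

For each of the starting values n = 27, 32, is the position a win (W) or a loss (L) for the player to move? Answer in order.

27: L, 32: W

Work bottom-up. With no move the player to move loses. Otherwise the position is W if at least one move leads to an L position for the opponent, and L if every move leads to a W.
n=0: no move → L
n=1: can move to 0, which is L ⇒ W
n=2: the only move is to 1(W), a W ⇒ L
n=3: can move to 2, which is L ⇒ W
n=4: can move to 2, which is L ⇒ W
n=5: the only move is to 4(W), a W ⇒ L
n=6: can move to 5, which is L ⇒ W
n=7: the only move is to 6(W), a W ⇒ L
n=8: can move to 7, which is L ⇒ W
n=9: moves to 6(W), 8(W); every one is W ⇒ L
n=10: can move to 5, which is L ⇒ W
n=11: the only move is to 10(W), a W ⇒ L
n=12: can move to 9, which is L ⇒ W
n=13: the only move is to 12(W), a W ⇒ L
n=14: can move to 7, which is L ⇒ W
n=15: moves to 10(W), 12(W), 14(W); every one is W ⇒ L
n=16: can move to 15, which is L ⇒ W
n=17: the only move is to 16(W), a W ⇒ L
n=18: can move to 9, which is L ⇒ W
n=19: the only move is to 18(W), a W ⇒ L
n=20: can move to 15, which is L ⇒ W
n=21: moves to 14(W), 18(W), 20(W); every one is W ⇒ L
n=22: can move to 11, which is L ⇒ W
n=23: the only move is to 22(W), a W ⇒ L
n=24: can move to 21, which is L ⇒ W
n=25: moves to 20(W), 24(W); every one is W ⇒ L
n=26: can move to 13, which is L ⇒ W
n=27: moves to 18(W), 24(W), 26(W); every one is W ⇒ L
n=28: can move to 21, which is L ⇒ W
n=29: the only move is to 28(W), a W ⇒ L
n=30: can move to 15, which is L ⇒ W
n=31: the only move is to 30(W), a W ⇒ L
n=32: can move to 31, which is L ⇒ W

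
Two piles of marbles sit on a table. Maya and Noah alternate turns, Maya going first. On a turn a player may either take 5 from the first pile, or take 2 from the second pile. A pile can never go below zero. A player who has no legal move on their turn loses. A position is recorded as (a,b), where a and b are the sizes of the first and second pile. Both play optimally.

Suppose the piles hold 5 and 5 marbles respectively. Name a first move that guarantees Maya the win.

Move to (0,5).

Compute win/loss labels from the base case upward. A position with no move is L. Any other position is W if it can reach an L in one move, else L.
No move ever increases a pile, so every position that can arise here has a ≤ 5 and b ≤ 5; it is enough to label the cells with 0 ≤ a ≤ 5 and 0 ≤ b ≤ 5.
Every move lowers a or b (never raises either), so fill the grid row by row in increasing a, and left to right within a row: each cell's successors are then already labelled.
      b=0  b=1  b=2  b=3  b=4  b=5
a=0:    L    L    W    W    L    L
a=1:    L    L    W    W    L    L
a=2:    L    L    W    W    L    L
a=3:    L    L    W    W    L    L
a=4:    L    L    W    W    L    L
a=5:    W    W    L    L    W    W
Cells with no legal move (terminal, hence L): (0,0), (0,1), (1,0), (1,1), (2,0), (2,1), (3,0), (3,1), (4,0), (4,1).
The remaining L cells, each justified by listing all of its moves:
(0,4): the only move is to (0,2)(W), a W ⇒ L
(0,5): the only move is to (0,3)(W), a W ⇒ L
(1,4): the only move is to (1,2)(W), a W ⇒ L
(1,5): the only move is to (1,3)(W), a W ⇒ L
(2,4): the only move is to (2,2)(W), a W ⇒ L
(2,5): the only move is to (2,3)(W), a W ⇒ L
(3,4): the only move is to (3,2)(W), a W ⇒ L
(3,5): the only move is to (3,3)(W), a W ⇒ L
(4,4): the only move is to (4,2)(W), a W ⇒ L
(4,5): the only move is to (4,3)(W), a W ⇒ L
(5,2): moves to (0,2)(W), (5,0)(W); every one is W ⇒ L
(5,3): moves to (0,3)(W), (5,1)(W); every one is W ⇒ L
Every other cell has at least one move into one of the L cells above, so it is W.
From (5,5), the L positions reachable in one move are: (0,5), (5,3). Any move reaching one of these is winning.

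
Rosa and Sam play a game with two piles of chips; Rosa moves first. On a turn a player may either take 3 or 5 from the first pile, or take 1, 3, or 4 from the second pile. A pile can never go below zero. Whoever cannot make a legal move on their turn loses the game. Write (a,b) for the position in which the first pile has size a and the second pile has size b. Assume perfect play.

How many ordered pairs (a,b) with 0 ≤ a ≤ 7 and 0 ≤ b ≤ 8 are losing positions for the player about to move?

22

Classify positions by backward induction: terminal positions (no move available) are L. From any other position, the mover wins iff some move reaches an L.
Every move lowers a or b (never raises either), so fill the grid row by row in increasing a, and left to right within a row: each cell's successors are then already labelled.
      b=0  b=1  b=2  b=3  b=4  b=5  b=6  b=7  b=8
a=0:    L    W    L    W    W    W    W    L    W
a=1:    L    W    L    W    W    W    W    L    W
a=2:    L    W    L    W    W    W    W    L    W
a=3:    W    L    W    L    W    W    W    W    L
a=4:    W    L    W    L    W    W    W    W    L
a=5:    W    L    W    L    W    W    W    W    L
a=6:    W    W    W    W    L    W    L    W    W
a=7:    W    W    W    W    L    W    L    W    W
Cells with no legal move (terminal, hence L): (0,0), (1,0), (2,0).
The remaining L cells, each justified by listing all of its moves:
(0,2): the only move is to (0,1)(W), a W ⇒ L
(0,7): moves to (0,6)(W), (0,4)(W), (0,3)(W); every one is W ⇒ L
(1,2): the only move is to (1,1)(W), a W ⇒ L
(1,7): moves to (1,6)(W), (1,4)(W), (1,3)(W); every one is W ⇒ L
(2,2): the only move is to (2,1)(W), a W ⇒ L
(2,7): moves to (2,6)(W), (2,4)(W), (2,3)(W); every one is W ⇒ L
(3,1): moves to (0,1)(W), (3,0)(W); every one is W ⇒ L
(3,3): moves to (0,3)(W), (3,2)(W), (3,0)(W); every one is W ⇒ L
(3,8): moves to (0,8)(W), (3,7)(W), (3,5)(W), (3,4)(W); every one is W ⇒ L
(4,1): moves to (1,1)(W), (4,0)(W); every one is W ⇒ L
(4,3): moves to (1,3)(W), (4,2)(W), (4,0)(W); every one is W ⇒ L
(4,8): moves to (1,8)(W), (4,7)(W), (4,5)(W), (4,4)(W); every one is W ⇒ L
(5,1): moves to (2,1)(W), (0,1)(W), (5,0)(W); every one is W ⇒ L
(5,3): moves to (2,3)(W), (0,3)(W), (5,2)(W), (5,0)(W); every one is W ⇒ L
(5,8): moves to (2,8)(W), (0,8)(W), (5,7)(W), (5,5)(W), (5,4)(W); every one is W ⇒ L
(6,4): moves to (3,4)(W), (1,4)(W), (6,3)(W), (6,1)(W), (6,0)(W); every one is W ⇒ L
(6,6): moves to (3,6)(W), (1,6)(W), (6,5)(W), (6,3)(W), (6,2)(W); every one is W ⇒ L
(7,4): moves to (4,4)(W), (2,4)(W), (7,3)(W), (7,1)(W), (7,0)(W); every one is W ⇒ L
(7,6): moves to (4,6)(W), (2,6)(W), (7,5)(W), (7,3)(W), (7,2)(W); every one is W ⇒ L
Every other cell has at least one move into one of the L cells above, so it is W.
L cells per row: a=0: 3, a=1: 3, a=2: 3, a=3: 3, a=4: 3, a=5: 3, a=6: 2, a=7: 2; total 22.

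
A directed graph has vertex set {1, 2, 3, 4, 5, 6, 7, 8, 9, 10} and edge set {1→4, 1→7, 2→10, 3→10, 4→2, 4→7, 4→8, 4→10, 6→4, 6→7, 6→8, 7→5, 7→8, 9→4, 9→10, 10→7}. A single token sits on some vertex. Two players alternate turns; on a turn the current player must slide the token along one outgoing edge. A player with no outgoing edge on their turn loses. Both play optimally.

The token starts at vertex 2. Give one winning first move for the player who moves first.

Use the standard recursion: the mover loses at a terminal position; elsewhere, the mover wins exactly when some move hands the opponent an L position.
Every edge goes from a vertex to one that appears earlier in the order 8, 5, 7, 10, 2, 4, 9, 6, 1, 3, so processing vertices in that order labels each vertex after all of its successors.
8: no outgoing edge → L
5: no outgoing edge → L
7: →5(L), so W
10: →7(W) only, which is W, so L
2: →10(L), so W
4: →10(L), so W
9: →10(L), so W
6: →8(L), so W
1: →4(W), 7(W) — all W, so L
3: →10(L), so W
From 2, the L positions reachable in one move are: 10.

Move to 10.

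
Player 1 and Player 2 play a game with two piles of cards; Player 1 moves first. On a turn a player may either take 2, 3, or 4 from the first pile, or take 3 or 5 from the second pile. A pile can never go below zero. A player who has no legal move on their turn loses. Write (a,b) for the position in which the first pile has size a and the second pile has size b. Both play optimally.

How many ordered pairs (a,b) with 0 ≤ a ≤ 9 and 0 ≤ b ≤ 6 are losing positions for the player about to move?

Work bottom-up. With no move the player to move loses. Otherwise the position is W if at least one move leads to an L position for the opponent, and L if every move leads to a W.
Every move lowers a or b (never raises either), so fill the grid row by row in increasing a, and left to right within a row: each cell's successors are then already labelled.
      b=0  b=1  b=2  b=3  b=4  b=5  b=6
a=0:    L    L    L    W    W    W    W
a=1:    L    L    L    W    W    W    W
a=2:    W    W    W    L    L    L    W
a=3:    W    W    W    L    L    L    W
a=4:    W    W    W    W    W    W    L
a=5:    W    W    W    W    W    W    L
a=6:    L    L    L    W    W    W    W
a=7:    L    L    L    W    W    W    W
a=8:    W    W    W    L    L    L    W
a=9:    W    W    W    L    L    L    W
Cells with no legal move (terminal, hence L): (0,0), (0,1), (0,2), (1,0), (1,1), (1,2).
The remaining L cells, each justified by listing all of its moves:
(2,3): only reaches (0,3)(W), (2,0)(W), all W → L
(2,4): only reaches (0,4)(W), (2,1)(W), all W → L
(2,5): only reaches (0,5)(W), (2,2)(W), (2,0)(W), all W → L
(3,3): only reaches (1,3)(W), (0,3)(W), (3,0)(W), all W → L
(3,4): only reaches (1,4)(W), (0,4)(W), (3,1)(W), all W → L
(3,5): only reaches (1,5)(W), (0,5)(W), (3,2)(W), (3,0)(W), all W → L
(4,6): only reaches (2,6)(W), (1,6)(W), (0,6)(W), (4,3)(W), (4,1)(W), all W → L
(5,6): only reaches (3,6)(W), (2,6)(W), (1,6)(W), (5,3)(W), (5,1)(W), all W → L
(6,0): only reaches (4,0)(W), (3,0)(W), (2,0)(W), all W → L
(6,1): only reaches (4,1)(W), (3,1)(W), (2,1)(W), all W → L
(6,2): only reaches (4,2)(W), (3,2)(W), (2,2)(W), all W → L
(7,0): only reaches (5,0)(W), (4,0)(W), (3,0)(W), all W → L
(7,1): only reaches (5,1)(W), (4,1)(W), (3,1)(W), all W → L
(7,2): only reaches (5,2)(W), (4,2)(W), (3,2)(W), all W → L
(8,3): only reaches (6,3)(W), (5,3)(W), (4,3)(W), (8,0)(W), all W → L
(8,4): only reaches (6,4)(W), (5,4)(W), (4,4)(W), (8,1)(W), all W → L
(8,5): only reaches (6,5)(W), (5,5)(W), (4,5)(W), (8,2)(W), (8,0)(W), all W → L
(9,3): only reaches (7,3)(W), (6,3)(W), (5,3)(W), (9,0)(W), all W → L
(9,4): only reaches (7,4)(W), (6,4)(W), (5,4)(W), (9,1)(W), all W → L
(9,5): only reaches (7,5)(W), (6,5)(W), (5,5)(W), (9,2)(W), (9,0)(W), all W → L
Every other cell has at least one move into one of the L cells above, so it is W.
L cells per row: a=0: 3, a=1: 3, a=2: 3, a=3: 3, a=4: 1, a=5: 1, a=6: 3, a=7: 3, a=8: 3, a=9: 3; total 26.

26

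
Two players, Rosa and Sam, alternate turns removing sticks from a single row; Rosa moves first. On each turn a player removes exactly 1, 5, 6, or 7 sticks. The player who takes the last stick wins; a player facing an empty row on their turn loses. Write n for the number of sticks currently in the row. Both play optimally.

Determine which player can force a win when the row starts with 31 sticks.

Rosa wins.

Positions with no move are L. A position that does have a move is losing for the player to move precisely when every available move leads to a winning position for the opponent. Fill in the labels:
n=0: no move → L
n=1: W (go to 0, an L position)
n=2: L (sole option 1(W) is W)
n=3: W (go to 2, an L position)
n=4: L (sole option 3(W) is W)
n=5: W (go to 4, an L position)
n=6: W (go to 0, an L position)
n=7: W (go to 2, an L position)
n=8: W (go to 2, an L position)
n=9: W (go to 4, an L position)
n=10: W (go to 4, an L position)
n=11: W (go to 4, an L position)
n=12: L (options 11(W), 7(W), 6(W), 5(W) are all W)
n=13: W (go to 12, an L position)
n=14: L (options 13(W), 9(W), 8(W), 7(W) are all W)
n=15: W (go to 14, an L position)
n=16: L (options 15(W), 11(W), 10(W), 9(W) are all W)
n=17: W (go to 16, an L position)
n=18: W (go to 12, an L position)
n=19: W (go to 14, an L position)
n=20: W (go to 14, an L position)
n=21: W (go to 16, an L position)
n=22: W (go to 16, an L position)
n=23: W (go to 16, an L position)
n=24: L (options 23(W), 19(W), 18(W), 17(W) are all W)
n=25: W (go to 24, an L position)
n=26: L (options 25(W), 21(W), 20(W), 19(W) are all W)
n=27: W (go to 26, an L position)
n=28: L (options 27(W), 23(W), 22(W), 21(W) are all W)
n=29: W (go to 28, an L position)
n=30: W (go to 24, an L position)
n=31: W (go to 26, an L position)
The starting position 31 is W: Rosa should remove 5, leaving 26, handing over an L position.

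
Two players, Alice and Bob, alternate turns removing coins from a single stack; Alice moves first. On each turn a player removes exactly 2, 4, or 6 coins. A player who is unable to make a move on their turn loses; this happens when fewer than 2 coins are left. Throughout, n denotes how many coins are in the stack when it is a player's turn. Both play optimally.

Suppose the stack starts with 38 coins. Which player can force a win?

Alice wins.

Work bottom-up. With no move the player to move loses. Otherwise the position is W if at least one move leads to an L position for the opponent, and L if every move leads to a W.
n=0: no move → L
n=1: no move → L
n=2: W (go to 0, an L position)
n=3: W (go to 1, an L position)
n=4: W (go to 0, an L position)
n=5: W (go to 1, an L position)
n=6: W (go to 0, an L position)
n=7: W (go to 1, an L position)
n=8: L (options 6(W), 4(W), 2(W) are all W)
n=9: L (options 7(W), 5(W), 3(W) are all W)
n=10: W (go to 8, an L position)
n=11: W (go to 9, an L position)
n=12: W (go to 8, an L position)
n=13: W (go to 9, an L position)
n=14: W (go to 8, an L position)
n=15: W (go to 9, an L position)
n=16: L (options 14(W), 12(W), 10(W) are all W)
n=17: L (options 15(W), 13(W), 11(W) are all W)
n=18: W (go to 16, an L position)
n=19: W (go to 17, an L position)
n=20: W (go to 16, an L position)
n=21: W (go to 17, an L position)
n=22: W (go to 16, an L position)
n=23: W (go to 17, an L position)
n=24: L (options 22(W), 20(W), 18(W) are all W)
n=25: L (options 23(W), 21(W), 19(W) are all W)
n=26: W (go to 24, an L position)
n=27: W (go to 25, an L position)
n=28: W (go to 24, an L position)
n=29: W (go to 25, an L position)
n=30: W (go to 24, an L position)
n=31: W (go to 25, an L position)
n=32: L (options 30(W), 28(W), 26(W) are all W)
n=33: L (options 31(W), 29(W), 27(W) are all W)
n=34: W (go to 32, an L position)
n=35: W (go to 33, an L position)
n=36: W (go to 32, an L position)
n=37: W (go to 33, an L position)
n=38: W (go to 32, an L position)
From 38 Alice can remove 6, leaving 32, reaching an L position.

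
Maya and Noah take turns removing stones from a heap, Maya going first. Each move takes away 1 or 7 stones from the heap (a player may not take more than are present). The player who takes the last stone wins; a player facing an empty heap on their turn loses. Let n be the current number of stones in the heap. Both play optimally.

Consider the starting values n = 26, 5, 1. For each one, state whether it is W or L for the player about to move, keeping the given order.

Compute win/loss labels from the base case upward. A position with no move is L. Any other position is W if it can reach an L in one move, else L.
n=0: no move → L
n=1: reaches L-position 0 → W
n=2: only reaches 1(W), which is W → L
n=3: reaches L-position 2 → W
n=4: only reaches 3(W), which is W → L
n=5: reaches L-position 4 → W
n=6: only reaches 5(W), which is W → L
n=7: reaches L-position 6 → W
n=8: only reaches 7(W), 1(W), all W → L
n=9: reaches L-position 8 → W
n=10: only reaches 9(W), 3(W), all W → L
n=11: reaches L-position 10 → W
n=12: only reaches 11(W), 5(W), all W → L
n=13: reaches L-position 12 → W
n=14: only reaches 13(W), 7(W), all W → L
n=15: reaches L-position 14 → W
n=16: only reaches 15(W), 9(W), all W → L
n=17: reaches L-position 16 → W
n=18: only reaches 17(W), 11(W), all W → L
n=19: reaches L-position 18 → W
n=20: only reaches 19(W), 13(W), all W → L
n=21: reaches L-position 20 → W
n=22: only reaches 21(W), 15(W), all W → L
n=23: reaches L-position 22 → W
n=24: only reaches 23(W), 17(W), all W → L
n=25: reaches L-position 24 → W
n=26: only reaches 25(W), 19(W), all W → L

26: L, 5: W, 1: W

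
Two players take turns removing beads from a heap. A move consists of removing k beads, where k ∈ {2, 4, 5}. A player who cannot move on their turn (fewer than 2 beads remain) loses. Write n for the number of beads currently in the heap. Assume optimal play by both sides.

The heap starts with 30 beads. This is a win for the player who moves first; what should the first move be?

Label each position W (a win for the player to move) or L (a loss). A position with no legal move is L; any other position is W exactly when some move reaches an L, and L when every move reaches a W.
n=0: no move → L
n=1: no move → L
n=2: can move to 0, which is L ⇒ W
n=3: can move to 1, which is L ⇒ W
n=4: can move to 0, which is L ⇒ W
n=5: can move to 1, which is L ⇒ W
n=6: can move to 1, which is L ⇒ W
n=7: moves to 5(W), 3(W), 2(W); every one is W ⇒ L
n=8: moves to 6(W), 4(W), 3(W); every one is W ⇒ L
n=9: can move to 7, which is L ⇒ W
n=10: can move to 8, which is L ⇒ W
n=11: can move to 7, which is L ⇒ W
n=12: can move to 8, which is L ⇒ W
n=13: can move to 8, which is L ⇒ W
n=14: moves to 12(W), 10(W), 9(W); every one is W ⇒ L
n=15: moves to 13(W), 11(W), 10(W); every one is W ⇒ L
n=16: can move to 14, which is L ⇒ W
n=17: can move to 15, which is L ⇒ W
n=18: can move to 14, which is L ⇒ W
n=19: can move to 15, which is L ⇒ W
n=20: can move to 15, which is L ⇒ W
n=21: moves to 19(W), 17(W), 16(W); every one is W ⇒ L
n=22: moves to 20(W), 18(W), 17(W); every one is W ⇒ L
n=23: can move to 21, which is L ⇒ W
n=24: can move to 22, which is L ⇒ W
n=25: can move to 21, which is L ⇒ W
n=26: can move to 22, which is L ⇒ W
n=27: can move to 22, which is L ⇒ W
n=28: moves to 26(W), 24(W), 23(W); every one is W ⇒ L
n=29: moves to 27(W), 25(W), 24(W); every one is W ⇒ L
n=30: can move to 28, which is L ⇒ W
From 30, the L positions reachable in one move are: 28.

Remove 2, leaving 28.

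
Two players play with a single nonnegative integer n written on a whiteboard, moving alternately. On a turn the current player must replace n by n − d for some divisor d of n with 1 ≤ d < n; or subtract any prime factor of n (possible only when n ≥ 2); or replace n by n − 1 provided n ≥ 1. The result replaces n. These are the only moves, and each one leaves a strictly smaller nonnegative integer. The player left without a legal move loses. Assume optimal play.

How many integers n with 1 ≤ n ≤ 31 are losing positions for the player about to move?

Use the standard recursion: the mover loses at a terminal position; elsewhere, the mover wins exactly when some move hands the opponent an L position.
n=0: no move → L
n=1: W (go to 0, an L position)
n=2: W (go to 0, an L position)
n=3: W (go to 0, an L position)
n=4: L (options 2(W), 3(W) are all W)
n=5: W (go to 0, an L position)
n=6: W (go to 4, an L position)
n=7: W (go to 0, an L position)
n=8: W (go to 4, an L position)
n=9: L (options 6(W), 8(W) are all W)
n=10: W (go to 9, an L position)
n=11: W (go to 0, an L position)
n=12: W (go to 9, an L position)
n=13: W (go to 0, an L position)
n=14: L (options 7(W), 12(W), 13(W) are all W)
n=15: W (go to 14, an L position)
n=16: W (go to 14, an L position)
n=17: W (go to 0, an L position)
n=18: W (go to 9, an L position)
n=19: W (go to 0, an L position)
n=20: L (options 10(W), 15(W), 16(W), 18(W), 19(W) are all W)
n=21: W (go to 14, an L position)
n=22: W (go to 20, an L position)
n=23: W (go to 0, an L position)
n=24: W (go to 20, an L position)
n=25: W (go to 20, an L position)
n=26: L (options 13(W), 24(W), 25(W) are all W)
n=27: W (go to 26, an L position)
n=28: W (go to 14, an L position)
n=29: W (go to 0, an L position)
n=30: W (go to 20, an L position)
n=31: W (go to 0, an L position)
L entries with 1 ≤ n ≤ 31 (n=0 is outside the asked range and is not counted): n = 4, 9, 14, 20, 26; that makes 5.

5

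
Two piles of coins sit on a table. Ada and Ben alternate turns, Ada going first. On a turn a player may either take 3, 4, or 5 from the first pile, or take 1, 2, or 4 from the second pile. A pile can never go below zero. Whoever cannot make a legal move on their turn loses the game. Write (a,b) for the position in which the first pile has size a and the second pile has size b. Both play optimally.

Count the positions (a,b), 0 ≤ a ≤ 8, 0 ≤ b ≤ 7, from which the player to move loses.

Build the W/L table. Terminal = L. A non-terminal position is W if it has a move to some L; otherwise it is L.
Every move lowers a or b (never raises either), so fill the grid row by row in increasing a, and left to right within a row: each cell's successors are then already labelled.
      b=0  b=1  b=2  b=3  b=4  b=5  b=6  b=7
a=0:    L    W    W    L    W    W    L    W
a=1:    L    W    W    L    W    W    L    W
a=2:    L    W    W    L    W    W    L    W
a=3:    W    L    W    W    L    W    W    L
a=4:    W    L    W    W    L    W    W    L
a=5:    W    L    W    W    L    W    W    L
a=6:    W    W    L    W    W    L    W    W
a=7:    W    W    L    W    W    L    W    W
a=8:    L    W    W    L    W    W    L    W
Cells with no legal move (terminal, hence L): (0,0), (1,0), (2,0).
The remaining L cells, each justified by listing all of its moves:
(0,3): moves to (0,2)(W), (0,1)(W); every one is W ⇒ L
(0,6): moves to (0,5)(W), (0,4)(W), (0,2)(W); every one is W ⇒ L
(1,3): moves to (1,2)(W), (1,1)(W); every one is W ⇒ L
(1,6): moves to (1,5)(W), (1,4)(W), (1,2)(W); every one is W ⇒ L
(2,3): moves to (2,2)(W), (2,1)(W); every one is W ⇒ L
(2,6): moves to (2,5)(W), (2,4)(W), (2,2)(W); every one is W ⇒ L
(3,1): moves to (0,1)(W), (3,0)(W); every one is W ⇒ L
(3,4): moves to (0,4)(W), (3,3)(W), (3,2)(W), (3,0)(W); every one is W ⇒ L
(3,7): moves to (0,7)(W), (3,6)(W), (3,5)(W), (3,3)(W); every one is W ⇒ L
(4,1): moves to (1,1)(W), (0,1)(W), (4,0)(W); every one is W ⇒ L
(4,4): moves to (1,4)(W), (0,4)(W), (4,3)(W), (4,2)(W), (4,0)(W); every one is W ⇒ L
(4,7): moves to (1,7)(W), (0,7)(W), (4,6)(W), (4,5)(W), (4,3)(W); every one is W ⇒ L
(5,1): moves to (2,1)(W), (1,1)(W), (0,1)(W), (5,0)(W); every one is W ⇒ L
(5,4): moves to (2,4)(W), (1,4)(W), (0,4)(W), (5,3)(W), (5,2)(W), (5,0)(W); every one is W ⇒ L
(5,7): moves to (2,7)(W), (1,7)(W), (0,7)(W), (5,6)(W), (5,5)(W), (5,3)(W); every one is W ⇒ L
(6,2): moves to (3,2)(W), (2,2)(W), (1,2)(W), (6,1)(W), (6,0)(W); every one is W ⇒ L
(6,5): moves to (3,5)(W), (2,5)(W), (1,5)(W), (6,4)(W), (6,3)(W), (6,1)(W); every one is W ⇒ L
(7,2): moves to (4,2)(W), (3,2)(W), (2,2)(W), (7,1)(W), (7,0)(W); every one is W ⇒ L
(7,5): moves to (4,5)(W), (3,5)(W), (2,5)(W), (7,4)(W), (7,3)(W), (7,1)(W); every one is W ⇒ L
(8,0): moves to (5,0)(W), (4,0)(W), (3,0)(W); every one is W ⇒ L
(8,3): moves to (5,3)(W), (4,3)(W), (3,3)(W), (8,2)(W), (8,1)(W); every one is W ⇒ L
(8,6): moves to (5,6)(W), (4,6)(W), (3,6)(W), (8,5)(W), (8,4)(W), (8,2)(W); every one is W ⇒ L
Every other cell has at least one move into one of the L cells above, so it is W.
L cells per row: a=0: 3, a=1: 3, a=2: 3, a=3: 3, a=4: 3, a=5: 3, a=6: 2, a=7: 2, a=8: 3; total 25.

25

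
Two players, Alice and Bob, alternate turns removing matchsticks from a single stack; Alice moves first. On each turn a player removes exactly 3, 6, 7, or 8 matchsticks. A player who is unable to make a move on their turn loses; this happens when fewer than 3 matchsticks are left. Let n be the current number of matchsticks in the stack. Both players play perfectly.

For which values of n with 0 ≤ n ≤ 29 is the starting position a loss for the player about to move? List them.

Work bottom-up. With no move the player to move loses. Otherwise the position is W if at least one move leads to an L position for the opponent, and L if every move leads to a W.
n=0: no move → L
n=1: no move → L
n=2: no move → L
n=3: can move to 0, which is L ⇒ W
n=4: can move to 1, which is L ⇒ W
n=5: can move to 2, which is L ⇒ W
n=6: can move to 0, which is L ⇒ W
n=7: can move to 1, which is L ⇒ W
n=8: can move to 2, which is L ⇒ W
n=9: can move to 2, which is L ⇒ W
n=10: can move to 2, which is L ⇒ W
n=11: moves to 8(W), 5(W), 4(W), 3(W); every one is W ⇒ L
n=12: moves to 9(W), 6(W), 5(W), 4(W); every one is W ⇒ L
n=13: moves to 10(W), 7(W), 6(W), 5(W); every one is W ⇒ L
n=14: can move to 11, which is L ⇒ W
n=15: can move to 12, which is L ⇒ W
n=16: can move to 13, which is L ⇒ W
n=17: can move to 11, which is L ⇒ W
n=18: can move to 12, which is L ⇒ W
n=19: can move to 13, which is L ⇒ W
n=20: can move to 13, which is L ⇒ W
n=21: can move to 13, which is L ⇒ W
n=22: moves to 19(W), 16(W), 15(W), 14(W); every one is W ⇒ L
n=23: moves to 20(W), 17(W), 16(W), 15(W); every one is W ⇒ L
n=24: moves to 21(W), 18(W), 17(W), 16(W); every one is W ⇒ L
n=25: can move to 22, which is L ⇒ W
n=26: can move to 23, which is L ⇒ W
n=27: can move to 24, which is L ⇒ W
n=28: can move to 22, which is L ⇒ W
n=29: can move to 23, which is L ⇒ W
Reading off the rows marked L gives the requested list; there are 9 such values of n.

0, 1, 2, 11, 12, 13, 22, 23, 24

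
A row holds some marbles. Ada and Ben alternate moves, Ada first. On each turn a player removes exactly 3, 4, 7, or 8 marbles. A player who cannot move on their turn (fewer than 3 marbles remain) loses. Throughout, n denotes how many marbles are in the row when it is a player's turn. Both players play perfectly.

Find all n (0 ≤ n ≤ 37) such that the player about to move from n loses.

Label each position W (a win for the player to move) or L (a loss). A position with no legal move is L; any other position is W exactly when some move reaches an L, and L when every move reaches a W.
n=0: no move → L
n=1: no move → L
n=2: no move → L
n=3: →0(L), so W
n=4: →1(L), so W
n=5: →2(L), so W
n=6: →2(L), so W
n=7: →0(L), so W
n=8: →1(L), so W
n=9: →2(L), so W
n=10: →2(L), so W
n=11: →8(W), 7(W), 4(W), 3(W) — all W, so L
n=12: →9(W), 8(W), 5(W), 4(W) — all W, so L
n=13: →10(W), 9(W), 6(W), 5(W) — all W, so L
n=14: →11(L), so W
n=15: →12(L), so W
n=16: →13(L), so W
n=17: →13(L), so W
n=18: →11(L), so W
n=19: →12(L), so W
n=20: →13(L), so W
n=21: →13(L), so W
n=22: →19(W), 18(W), 15(W), 14(W) — all W, so L
n=23: →20(W), 19(W), 16(W), 15(W) — all W, so L
n=24: →21(W), 20(W), 17(W), 16(W) — all W, so L
n=25: →22(L), so W
n=26: →23(L), so W
n=27: →24(L), so W
n=28: →24(L), so W
n=29: →22(L), so W
n=30: →23(L), so W
n=31: →24(L), so W
n=32: →24(L), so W
n=33: →30(W), 29(W), 26(W), 25(W) — all W, so L
n=34: →31(W), 30(W), 27(W), 26(W) — all W, so L
n=35: →32(W), 31(W), 28(W), 27(W) — all W, so L
n=36: →33(L), so W
n=37: →34(L), so W
The losing starting values of n are exactly the entries labelled L in this table (12 of them).

0, 1, 2, 11, 12, 13, 22, 23, 24, 33, 34, 35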